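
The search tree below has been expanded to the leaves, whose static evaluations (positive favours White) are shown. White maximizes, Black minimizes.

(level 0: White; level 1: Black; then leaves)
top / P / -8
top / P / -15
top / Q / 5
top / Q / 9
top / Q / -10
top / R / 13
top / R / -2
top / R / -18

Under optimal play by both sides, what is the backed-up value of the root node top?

P (Black): min(-8, -15) = -15
Q (Black): min(5, 9, -10) = -10
R (Black): min(13, -2, -18) = -18
top (White): max(-15, -10, -18) = -10

-10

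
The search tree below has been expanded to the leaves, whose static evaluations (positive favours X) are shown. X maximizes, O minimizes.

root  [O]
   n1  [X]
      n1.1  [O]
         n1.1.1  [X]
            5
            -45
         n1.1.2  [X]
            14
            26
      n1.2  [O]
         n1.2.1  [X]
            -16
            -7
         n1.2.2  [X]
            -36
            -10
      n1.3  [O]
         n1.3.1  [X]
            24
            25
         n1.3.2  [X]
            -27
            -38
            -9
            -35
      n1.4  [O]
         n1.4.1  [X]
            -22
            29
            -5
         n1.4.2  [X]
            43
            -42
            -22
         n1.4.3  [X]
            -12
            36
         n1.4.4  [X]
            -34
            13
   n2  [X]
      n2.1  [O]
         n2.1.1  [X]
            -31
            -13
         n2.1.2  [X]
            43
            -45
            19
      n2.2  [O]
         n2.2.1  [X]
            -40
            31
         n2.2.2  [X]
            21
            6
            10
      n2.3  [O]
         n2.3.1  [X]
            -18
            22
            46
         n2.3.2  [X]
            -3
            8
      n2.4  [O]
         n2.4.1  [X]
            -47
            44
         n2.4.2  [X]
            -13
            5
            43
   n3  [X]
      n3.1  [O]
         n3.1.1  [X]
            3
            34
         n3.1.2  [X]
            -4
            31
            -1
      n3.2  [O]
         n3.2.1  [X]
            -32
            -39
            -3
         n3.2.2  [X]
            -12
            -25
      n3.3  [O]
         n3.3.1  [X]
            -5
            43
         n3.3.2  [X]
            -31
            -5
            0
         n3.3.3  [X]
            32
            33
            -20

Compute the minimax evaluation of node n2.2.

n2.2.1 (X): max(-40, 31) = 31
n2.2.2 (X): max(21, 6, 10) = 21
n2.2 (O): min(31, 21) = 21

21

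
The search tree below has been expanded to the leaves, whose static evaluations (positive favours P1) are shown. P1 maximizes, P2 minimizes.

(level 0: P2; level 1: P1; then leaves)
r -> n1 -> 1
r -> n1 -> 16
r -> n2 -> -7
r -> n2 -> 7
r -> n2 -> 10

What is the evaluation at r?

10

n1 (P1): max(1, 16) = 16
n2 (P1): max(-7, 7, 10) = 10
r (P2): min(16, 10) = 10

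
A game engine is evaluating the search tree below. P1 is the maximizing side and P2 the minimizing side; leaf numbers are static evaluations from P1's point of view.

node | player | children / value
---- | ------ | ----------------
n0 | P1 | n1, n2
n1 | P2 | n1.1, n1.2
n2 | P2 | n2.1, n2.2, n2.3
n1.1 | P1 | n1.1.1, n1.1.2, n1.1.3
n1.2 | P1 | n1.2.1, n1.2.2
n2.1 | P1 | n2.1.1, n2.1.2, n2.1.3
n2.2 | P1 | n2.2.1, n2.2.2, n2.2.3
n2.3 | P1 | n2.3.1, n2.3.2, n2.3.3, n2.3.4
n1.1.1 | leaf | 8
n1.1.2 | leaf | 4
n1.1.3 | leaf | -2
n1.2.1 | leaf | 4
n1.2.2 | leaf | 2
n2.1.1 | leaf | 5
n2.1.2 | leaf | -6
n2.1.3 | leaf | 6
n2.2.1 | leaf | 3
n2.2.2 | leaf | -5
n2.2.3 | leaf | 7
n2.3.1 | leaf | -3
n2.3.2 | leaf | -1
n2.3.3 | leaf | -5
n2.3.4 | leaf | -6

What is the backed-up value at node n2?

n2.1 (P1): max(5, -6, 6) = 6
n2.2 (P1): max(3, -5, 7) = 7
n2.3 (P1): max(-3, -1, -5, -6) = -1
n2 (P2): min(6, 7, -1) = -1

-1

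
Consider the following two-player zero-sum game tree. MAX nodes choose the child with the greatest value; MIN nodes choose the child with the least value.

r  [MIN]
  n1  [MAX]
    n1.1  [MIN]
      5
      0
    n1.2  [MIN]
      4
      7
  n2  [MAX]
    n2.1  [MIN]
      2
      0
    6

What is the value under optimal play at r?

n1.1 (MIN): min(5, 0) = 0
n1.2 (MIN): min(4, 7) = 4
n1 (MAX): max(0, 4) = 4
n2.1 (MIN): min(2, 0) = 0
n2 (MAX): max(0, 6) = 6
r (MIN): min(4, 6) = 4

4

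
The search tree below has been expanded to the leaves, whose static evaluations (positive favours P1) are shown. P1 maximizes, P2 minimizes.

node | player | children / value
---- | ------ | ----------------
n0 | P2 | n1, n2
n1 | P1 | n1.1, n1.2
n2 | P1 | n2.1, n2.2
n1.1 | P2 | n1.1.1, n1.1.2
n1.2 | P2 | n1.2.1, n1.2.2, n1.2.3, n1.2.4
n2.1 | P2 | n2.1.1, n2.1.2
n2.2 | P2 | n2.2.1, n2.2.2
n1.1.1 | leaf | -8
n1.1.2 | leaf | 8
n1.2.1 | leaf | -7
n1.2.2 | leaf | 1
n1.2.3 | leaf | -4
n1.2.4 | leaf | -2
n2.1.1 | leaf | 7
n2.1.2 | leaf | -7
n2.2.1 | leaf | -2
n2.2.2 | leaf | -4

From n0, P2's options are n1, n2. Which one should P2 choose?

n1.1 (P2): min(-8, 8) = -8
n1.2 (P2): min(-7, 1, -4, -2) = -7
n1 (P1): max(-8, -7) = -7
n2.1 (P2): min(7, -7) = -7
n2.2 (P2): min(-2, -4) = -4
n2 (P1): max(-7, -4) = -4
n0 (P2): min(-7, -4) = -7
P2 at n0 wants the lowest of {n1=-7, n2=-4}, so chooses n1.

n1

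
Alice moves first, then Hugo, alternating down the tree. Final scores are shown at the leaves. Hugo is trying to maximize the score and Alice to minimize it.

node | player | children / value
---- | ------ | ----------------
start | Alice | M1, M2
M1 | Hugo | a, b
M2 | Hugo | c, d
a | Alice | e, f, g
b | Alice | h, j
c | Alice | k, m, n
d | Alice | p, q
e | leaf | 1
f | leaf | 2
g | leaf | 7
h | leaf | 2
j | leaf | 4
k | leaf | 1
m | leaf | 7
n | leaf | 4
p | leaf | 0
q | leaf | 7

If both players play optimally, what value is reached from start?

a (Alice): min(1, 2, 7) = 1
b (Alice): min(2, 4) = 2
M1 (Hugo): max(1, 2) = 2
c (Alice): min(1, 7, 4) = 1
d (Alice): min(0, 7) = 0
M2 (Hugo): max(1, 0) = 1
start (Alice): min(2, 1) = 1

1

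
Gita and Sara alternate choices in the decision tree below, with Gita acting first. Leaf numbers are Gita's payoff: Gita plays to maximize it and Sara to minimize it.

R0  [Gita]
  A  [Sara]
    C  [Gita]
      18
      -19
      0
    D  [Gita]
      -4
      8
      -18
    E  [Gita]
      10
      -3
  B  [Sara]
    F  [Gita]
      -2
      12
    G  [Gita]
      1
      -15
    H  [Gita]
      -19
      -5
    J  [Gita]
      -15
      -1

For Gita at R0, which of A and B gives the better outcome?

A

C (Gita): max(18, -19, 0) = 18
D (Gita): max(-4, 8, -18) = 8
E (Gita): max(10, -3) = 10
A (Sara): min(18, 8, 10) = 8
F (Gita): max(-2, 12) = 12
G (Gita): max(1, -15) = 1
H (Gita): max(-19, -5) = -5
J (Gita): max(-15, -1) = -1
B (Sara): min(12, 1, -5, -1) = -5
Gita prefers the higher value; A=8, B=-5. A is better since 8 > -5.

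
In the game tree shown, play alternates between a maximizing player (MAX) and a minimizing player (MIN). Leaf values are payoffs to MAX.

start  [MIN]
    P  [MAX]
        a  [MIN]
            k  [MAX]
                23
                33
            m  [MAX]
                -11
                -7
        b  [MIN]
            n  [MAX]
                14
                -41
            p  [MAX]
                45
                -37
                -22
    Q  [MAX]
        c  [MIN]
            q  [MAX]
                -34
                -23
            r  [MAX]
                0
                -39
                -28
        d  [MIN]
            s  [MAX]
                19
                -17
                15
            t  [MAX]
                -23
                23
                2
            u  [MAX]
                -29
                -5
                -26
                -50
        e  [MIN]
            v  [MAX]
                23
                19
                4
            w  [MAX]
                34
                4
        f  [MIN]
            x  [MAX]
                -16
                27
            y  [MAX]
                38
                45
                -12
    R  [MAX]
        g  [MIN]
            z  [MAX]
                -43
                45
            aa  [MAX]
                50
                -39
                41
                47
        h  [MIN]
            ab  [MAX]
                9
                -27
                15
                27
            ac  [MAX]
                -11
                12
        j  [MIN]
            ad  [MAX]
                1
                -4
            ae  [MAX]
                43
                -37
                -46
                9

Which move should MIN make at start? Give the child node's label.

P

k (MAX): max(23, 33) = 33
m (MAX): max(-11, -7) = -7
a (MIN): min(33, -7) = -7
n (MAX): max(14, -41) = 14
p (MAX): max(45, -37, -22) = 45
b (MIN): min(14, 45) = 14
P (MAX): max(-7, 14) = 14
q (MAX): max(-34, -23) = -23
r (MAX): max(0, -39, -28) = 0
c (MIN): min(-23, 0) = -23
s (MAX): max(19, -17, 15) = 19
t (MAX): max(-23, 23, 2) = 23
u (MAX): max(-29, -5, -26, -50) = -5
d (MIN): min(19, 23, -5) = -5
v (MAX): max(23, 19, 4) = 23
w (MAX): max(34, 4) = 34
e (MIN): min(23, 34) = 23
x (MAX): max(-16, 27) = 27
y (MAX): max(38, 45, -12) = 45
f (MIN): min(27, 45) = 27
Q (MAX): max(-23, -5, 23, 27) = 27
z (MAX): max(-43, 45) = 45
aa (MAX): max(50, -39, 41, 47) = 50
g (MIN): min(45, 50) = 45
ab (MAX): max(9, -27, 15, 27) = 27
ac (MAX): max(-11, 12) = 12
h (MIN): min(27, 12) = 12
ad (MAX): max(1, -4) = 1
ae (MAX): max(43, -37, -46, 9) = 43
j (MIN): min(1, 43) = 1
R (MAX): max(45, 12, 1) = 45
start (MIN): min(14, 27, 45) = 14
MIN at start wants the lowest of {P=14, Q=27, R=45}, so chooses P.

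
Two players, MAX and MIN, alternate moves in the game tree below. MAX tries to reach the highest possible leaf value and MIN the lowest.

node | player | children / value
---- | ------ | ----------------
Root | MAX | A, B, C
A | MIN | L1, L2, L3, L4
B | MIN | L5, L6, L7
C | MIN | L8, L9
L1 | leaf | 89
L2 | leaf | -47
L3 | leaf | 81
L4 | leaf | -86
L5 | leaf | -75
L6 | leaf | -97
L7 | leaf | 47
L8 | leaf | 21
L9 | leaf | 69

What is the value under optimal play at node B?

B (MIN): min(-75, -97, 47) = -97

-97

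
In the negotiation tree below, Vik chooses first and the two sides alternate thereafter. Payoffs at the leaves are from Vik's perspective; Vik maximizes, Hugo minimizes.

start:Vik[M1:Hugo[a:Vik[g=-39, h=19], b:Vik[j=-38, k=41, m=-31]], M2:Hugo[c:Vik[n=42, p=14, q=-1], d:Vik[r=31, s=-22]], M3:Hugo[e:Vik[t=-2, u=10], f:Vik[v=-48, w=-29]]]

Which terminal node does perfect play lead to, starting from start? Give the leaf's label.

r

a (Vik): max(-39, 19) = 19
b (Vik): max(-38, 41, -31) = 41
M1 (Hugo): min(19, 41) = 19
c (Vik): max(42, 14, -1) = 42
d (Vik): max(31, -22) = 31
M2 (Hugo): min(42, 31) = 31
e (Vik): max(-2, 10) = 10
f (Vik): max(-48, -29) = -29
M3 (Hugo): min(10, -29) = -29
start (Vik): max(19, 31, -29) = 31
At start, Vik picks M2 (highest: 31).
At M2, Hugo picks d (lowest: 31).
At d, Vik picks r (highest: 31).
Terminal value 31.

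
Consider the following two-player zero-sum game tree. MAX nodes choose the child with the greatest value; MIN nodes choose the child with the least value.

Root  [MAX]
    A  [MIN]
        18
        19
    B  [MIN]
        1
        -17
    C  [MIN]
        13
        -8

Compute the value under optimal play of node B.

B (MIN): min(1, -17) = -17

-17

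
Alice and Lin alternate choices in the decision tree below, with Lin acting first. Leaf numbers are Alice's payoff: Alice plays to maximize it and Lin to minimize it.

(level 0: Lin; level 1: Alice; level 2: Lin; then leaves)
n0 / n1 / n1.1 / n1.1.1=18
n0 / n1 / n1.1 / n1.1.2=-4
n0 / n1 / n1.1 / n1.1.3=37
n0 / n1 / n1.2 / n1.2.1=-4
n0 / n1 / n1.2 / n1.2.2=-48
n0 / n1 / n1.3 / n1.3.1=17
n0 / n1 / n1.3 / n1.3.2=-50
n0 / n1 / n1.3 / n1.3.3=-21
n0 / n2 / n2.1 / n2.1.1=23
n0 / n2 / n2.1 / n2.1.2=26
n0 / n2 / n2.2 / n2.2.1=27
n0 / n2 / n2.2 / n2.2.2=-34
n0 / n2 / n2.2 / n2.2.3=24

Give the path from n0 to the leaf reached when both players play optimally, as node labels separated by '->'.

n1.1 (Lin): min(18, -4, 37) = -4
n1.2 (Lin): min(-4, -48) = -48
n1.3 (Lin): min(17, -50, -21) = -50
n1 (Alice): max(-4, -48, -50) = -4
n2.1 (Lin): min(23, 26) = 23
n2.2 (Lin): min(27, -34, 24) = -34
n2 (Alice): max(23, -34) = 23
n0 (Lin): min(-4, 23) = -4
At n0, Lin picks n1 (lowest: -4).
At n1, Alice picks n1.1 (highest: -4).
At n1.1, Lin picks n1.1.2 (lowest: -4).
Terminal value -4.

n0 -> n1 -> n1.1 -> n1.1.2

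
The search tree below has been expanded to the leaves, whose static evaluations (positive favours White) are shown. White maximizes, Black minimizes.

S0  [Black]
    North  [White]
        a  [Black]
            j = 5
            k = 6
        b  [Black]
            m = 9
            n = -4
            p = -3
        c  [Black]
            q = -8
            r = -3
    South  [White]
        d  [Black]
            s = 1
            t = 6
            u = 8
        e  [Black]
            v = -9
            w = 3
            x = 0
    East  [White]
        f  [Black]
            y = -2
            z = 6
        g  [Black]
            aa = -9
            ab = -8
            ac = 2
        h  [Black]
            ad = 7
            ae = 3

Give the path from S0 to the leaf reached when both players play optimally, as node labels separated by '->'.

S0 -> South -> d -> s

a (Black): min(5, 6) = 5
b (Black): min(9, -4, -3) = -4
c (Black): min(-8, -3) = -8
North (White): max(5, -4, -8) = 5
d (Black): min(1, 6, 8) = 1
e (Black): min(-9, 3, 0) = -9
South (White): max(1, -9) = 1
f (Black): min(-2, 6) = -2
g (Black): min(-9, -8, 2) = -9
h (Black): min(7, 3) = 3
East (White): max(-2, -9, 3) = 3
S0 (Black): min(5, 1, 3) = 1
At S0, Black picks South (lowest: 1).
At South, White picks d (highest: 1).
At d, Black picks s (lowest: 1).
Terminal value 1.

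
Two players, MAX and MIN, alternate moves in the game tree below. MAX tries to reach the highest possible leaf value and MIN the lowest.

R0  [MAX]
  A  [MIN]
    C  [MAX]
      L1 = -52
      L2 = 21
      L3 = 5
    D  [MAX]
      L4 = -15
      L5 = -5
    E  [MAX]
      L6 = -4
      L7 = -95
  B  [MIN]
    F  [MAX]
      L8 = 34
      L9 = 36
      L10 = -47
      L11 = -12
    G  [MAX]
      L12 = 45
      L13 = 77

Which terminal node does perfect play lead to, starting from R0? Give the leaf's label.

C (MAX): max(-52, 21, 5) = 21
D (MAX): max(-15, -5) = -5
E (MAX): max(-4, -95) = -4
A (MIN): min(21, -5, -4) = -5
F (MAX): max(34, 36, -47, -12) = 36
G (MAX): max(45, 77) = 77
B (MIN): min(36, 77) = 36
R0 (MAX): max(-5, 36) = 36
At R0, MAX picks B (highest: 36).
At B, MIN picks F (lowest: 36).
At F, MAX picks L9 (highest: 36).
Terminal value 36.

L9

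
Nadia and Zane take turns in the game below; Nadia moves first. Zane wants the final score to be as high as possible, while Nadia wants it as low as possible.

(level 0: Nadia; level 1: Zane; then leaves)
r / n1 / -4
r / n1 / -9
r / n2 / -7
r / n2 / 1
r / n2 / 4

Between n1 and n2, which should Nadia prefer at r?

n1 (Zane): max(-4, -9) = -4
n2 (Zane): max(-7, 1, 4) = 4
Nadia prefers the lower value; n1=-4, n2=4. n1 is better since -4 < 4.

n1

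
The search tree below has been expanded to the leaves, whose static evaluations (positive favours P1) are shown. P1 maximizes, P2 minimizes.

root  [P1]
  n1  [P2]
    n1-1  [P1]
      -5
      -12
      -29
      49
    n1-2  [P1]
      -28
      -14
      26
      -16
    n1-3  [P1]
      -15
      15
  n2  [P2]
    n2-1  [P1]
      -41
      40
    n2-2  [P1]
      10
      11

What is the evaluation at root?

n1-1 (P1): max(-5, -12, -29, 49) = 49
n1-2 (P1): max(-28, -14, 26, -16) = 26
n1-3 (P1): max(-15, 15) = 15
n1 (P2): min(49, 26, 15) = 15
n2-1 (P1): max(-41, 40) = 40
n2-2 (P1): max(10, 11) = 11
n2 (P2): min(40, 11) = 11
root (P1): max(15, 11) = 15

15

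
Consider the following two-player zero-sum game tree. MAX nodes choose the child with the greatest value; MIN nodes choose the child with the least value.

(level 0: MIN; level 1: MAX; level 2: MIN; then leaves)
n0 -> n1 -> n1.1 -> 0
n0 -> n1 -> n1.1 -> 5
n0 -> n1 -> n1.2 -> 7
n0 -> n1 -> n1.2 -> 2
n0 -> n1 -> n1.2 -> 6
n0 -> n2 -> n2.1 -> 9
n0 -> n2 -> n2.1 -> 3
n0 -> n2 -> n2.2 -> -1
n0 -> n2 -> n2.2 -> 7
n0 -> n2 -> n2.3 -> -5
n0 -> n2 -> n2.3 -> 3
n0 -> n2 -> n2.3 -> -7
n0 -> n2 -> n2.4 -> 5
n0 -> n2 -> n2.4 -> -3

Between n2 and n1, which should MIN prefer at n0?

n1

n2.1 (MIN): min(9, 3) = 3
n2.2 (MIN): min(-1, 7) = -1
n2.3 (MIN): min(-5, 3, -7) = -7
n2.4 (MIN): min(5, -3) = -3
n2 (MAX): max(3, -1, -7, -3) = 3
n1.1 (MIN): min(0, 5) = 0
n1.2 (MIN): min(7, 2, 6) = 2
n1 (MAX): max(0, 2) = 2
MIN prefers the lower value; n2=3, n1=2. n1 is better since 2 < 3.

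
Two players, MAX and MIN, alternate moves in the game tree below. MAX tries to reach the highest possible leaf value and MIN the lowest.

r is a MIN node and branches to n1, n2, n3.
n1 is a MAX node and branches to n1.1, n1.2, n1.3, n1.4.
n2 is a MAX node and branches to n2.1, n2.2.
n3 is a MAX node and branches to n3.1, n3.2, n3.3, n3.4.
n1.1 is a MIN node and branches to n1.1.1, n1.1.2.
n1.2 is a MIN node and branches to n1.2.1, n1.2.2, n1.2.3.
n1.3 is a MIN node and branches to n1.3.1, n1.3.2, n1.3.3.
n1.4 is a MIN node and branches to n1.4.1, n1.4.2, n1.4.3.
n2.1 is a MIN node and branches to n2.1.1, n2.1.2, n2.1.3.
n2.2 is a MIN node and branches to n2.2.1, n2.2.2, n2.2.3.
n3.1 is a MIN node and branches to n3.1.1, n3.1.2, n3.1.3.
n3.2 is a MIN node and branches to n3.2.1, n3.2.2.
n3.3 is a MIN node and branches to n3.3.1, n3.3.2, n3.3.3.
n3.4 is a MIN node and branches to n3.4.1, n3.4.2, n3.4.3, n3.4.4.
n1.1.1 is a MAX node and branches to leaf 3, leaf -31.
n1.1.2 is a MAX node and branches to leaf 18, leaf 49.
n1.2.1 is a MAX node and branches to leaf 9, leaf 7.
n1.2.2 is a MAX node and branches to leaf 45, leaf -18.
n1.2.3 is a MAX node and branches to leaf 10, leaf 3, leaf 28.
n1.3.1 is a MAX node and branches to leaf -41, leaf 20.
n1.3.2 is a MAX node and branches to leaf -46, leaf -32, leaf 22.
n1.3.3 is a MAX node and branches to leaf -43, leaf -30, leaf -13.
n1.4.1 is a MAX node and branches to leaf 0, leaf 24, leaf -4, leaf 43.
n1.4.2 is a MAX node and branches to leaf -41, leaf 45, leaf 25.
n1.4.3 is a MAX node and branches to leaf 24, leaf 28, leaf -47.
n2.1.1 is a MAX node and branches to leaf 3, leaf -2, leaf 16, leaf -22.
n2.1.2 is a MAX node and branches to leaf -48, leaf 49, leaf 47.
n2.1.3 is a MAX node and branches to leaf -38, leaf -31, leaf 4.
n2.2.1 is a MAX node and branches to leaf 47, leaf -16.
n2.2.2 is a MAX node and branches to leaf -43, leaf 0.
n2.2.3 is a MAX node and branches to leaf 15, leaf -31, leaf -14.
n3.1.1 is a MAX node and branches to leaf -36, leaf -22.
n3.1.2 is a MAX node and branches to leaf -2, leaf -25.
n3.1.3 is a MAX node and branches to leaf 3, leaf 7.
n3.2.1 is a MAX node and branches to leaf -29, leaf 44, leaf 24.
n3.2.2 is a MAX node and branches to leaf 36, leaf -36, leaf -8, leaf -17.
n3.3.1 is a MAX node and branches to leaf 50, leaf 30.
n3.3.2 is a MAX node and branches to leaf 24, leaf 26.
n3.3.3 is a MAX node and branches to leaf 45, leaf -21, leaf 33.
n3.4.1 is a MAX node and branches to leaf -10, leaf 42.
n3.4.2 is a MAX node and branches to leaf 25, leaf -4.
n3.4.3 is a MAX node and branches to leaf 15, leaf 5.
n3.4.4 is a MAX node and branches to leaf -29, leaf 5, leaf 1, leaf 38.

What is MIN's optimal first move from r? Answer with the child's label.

n1.1.1 (MAX): max(3, -31) = 3
n1.1.2 (MAX): max(18, 49) = 49
n1.1 (MIN): min(3, 49) = 3
n1.2.1 (MAX): max(9, 7) = 9
n1.2.2 (MAX): max(45, -18) = 45
n1.2.3 (MAX): max(10, 3, 28) = 28
n1.2 (MIN): min(9, 45, 28) = 9
n1.3.1 (MAX): max(-41, 20) = 20
n1.3.2 (MAX): max(-46, -32, 22) = 22
n1.3.3 (MAX): max(-43, -30, -13) = -13
n1.3 (MIN): min(20, 22, -13) = -13
n1.4.1 (MAX): max(0, 24, -4, 43) = 43
n1.4.2 (MAX): max(-41, 45, 25) = 45
n1.4.3 (MAX): max(24, 28, -47) = 28
n1.4 (MIN): min(43, 45, 28) = 28
n1 (MAX): max(3, 9, -13, 28) = 28
n2.1.1 (MAX): max(3, -2, 16, -22) = 16
n2.1.2 (MAX): max(-48, 49, 47) = 49
n2.1.3 (MAX): max(-38, -31, 4) = 4
n2.1 (MIN): min(16, 49, 4) = 4
n2.2.1 (MAX): max(47, -16) = 47
n2.2.2 (MAX): max(-43, 0) = 0
n2.2.3 (MAX): max(15, -31, -14) = 15
n2.2 (MIN): min(47, 0, 15) = 0
n2 (MAX): max(4, 0) = 4
n3.1.1 (MAX): max(-36, -22) = -22
n3.1.2 (MAX): max(-2, -25) = -2
n3.1.3 (MAX): max(3, 7) = 7
n3.1 (MIN): min(-22, -2, 7) = -22
n3.2.1 (MAX): max(-29, 44, 24) = 44
n3.2.2 (MAX): max(36, -36, -8, -17) = 36
n3.2 (MIN): min(44, 36) = 36
n3.3.1 (MAX): max(50, 30) = 50
n3.3.2 (MAX): max(24, 26) = 26
n3.3.3 (MAX): max(45, -21, 33) = 45
n3.3 (MIN): min(50, 26, 45) = 26
n3.4.1 (MAX): max(-10, 42) = 42
n3.4.2 (MAX): max(25, -4) = 25
n3.4.3 (MAX): max(15, 5) = 15
n3.4.4 (MAX): max(-29, 5, 1, 38) = 38
n3.4 (MIN): min(42, 25, 15, 38) = 15
n3 (MAX): max(-22, 36, 26, 15) = 36
r (MIN): min(28, 4, 36) = 4
MIN at r wants the lowest of {n1=28, n2=4, n3=36}, so chooses n2.

n2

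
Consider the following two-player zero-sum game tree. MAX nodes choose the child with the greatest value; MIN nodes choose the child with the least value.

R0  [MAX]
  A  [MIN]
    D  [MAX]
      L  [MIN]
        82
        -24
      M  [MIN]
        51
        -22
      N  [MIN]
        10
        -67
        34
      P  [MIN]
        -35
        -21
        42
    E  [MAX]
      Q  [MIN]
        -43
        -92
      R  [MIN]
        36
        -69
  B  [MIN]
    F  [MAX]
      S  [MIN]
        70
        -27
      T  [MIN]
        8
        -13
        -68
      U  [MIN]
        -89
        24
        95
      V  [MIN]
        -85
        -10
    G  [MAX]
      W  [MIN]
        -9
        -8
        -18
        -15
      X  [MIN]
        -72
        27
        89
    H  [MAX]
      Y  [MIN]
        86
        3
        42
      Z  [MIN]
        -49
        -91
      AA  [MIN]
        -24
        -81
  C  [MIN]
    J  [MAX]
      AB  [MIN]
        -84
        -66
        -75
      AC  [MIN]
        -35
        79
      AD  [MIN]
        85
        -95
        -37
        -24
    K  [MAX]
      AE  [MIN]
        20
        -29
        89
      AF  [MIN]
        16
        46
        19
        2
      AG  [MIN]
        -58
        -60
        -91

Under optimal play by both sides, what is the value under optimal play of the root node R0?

L (MIN): min(82, -24) = -24
M (MIN): min(51, -22) = -22
N (MIN): min(10, -67, 34) = -67
P (MIN): min(-35, -21, 42) = -35
D (MAX): max(-24, -22, -67, -35) = -22
Q (MIN): min(-43, -92) = -92
R (MIN): min(36, -69) = -69
E (MAX): max(-92, -69) = -69
A (MIN): min(-22, -69) = -69
S (MIN): min(70, -27) = -27
T (MIN): min(8, -13, -68) = -68
U (MIN): min(-89, 24, 95) = -89
V (MIN): min(-85, -10) = -85
F (MAX): max(-27, -68, -89, -85) = -27
W (MIN): min(-9, -8, -18, -15) = -18
X (MIN): min(-72, 27, 89) = -72
G (MAX): max(-18, -72) = -18
Y (MIN): min(86, 3, 42) = 3
Z (MIN): min(-49, -91) = -91
AA (MIN): min(-24, -81) = -81
H (MAX): max(3, -91, -81) = 3
B (MIN): min(-27, -18, 3) = -27
AB (MIN): min(-84, -66, -75) = -84
AC (MIN): min(-35, 79) = -35
AD (MIN): min(85, -95, -37, -24) = -95
J (MAX): max(-84, -35, -95) = -35
AE (MIN): min(20, -29, 89) = -29
AF (MIN): min(16, 46, 19, 2) = 2
AG (MIN): min(-58, -60, -91) = -91
K (MAX): max(-29, 2, -91) = 2
C (MIN): min(-35, 2) = -35
R0 (MAX): max(-69, -27, -35) = -27

-27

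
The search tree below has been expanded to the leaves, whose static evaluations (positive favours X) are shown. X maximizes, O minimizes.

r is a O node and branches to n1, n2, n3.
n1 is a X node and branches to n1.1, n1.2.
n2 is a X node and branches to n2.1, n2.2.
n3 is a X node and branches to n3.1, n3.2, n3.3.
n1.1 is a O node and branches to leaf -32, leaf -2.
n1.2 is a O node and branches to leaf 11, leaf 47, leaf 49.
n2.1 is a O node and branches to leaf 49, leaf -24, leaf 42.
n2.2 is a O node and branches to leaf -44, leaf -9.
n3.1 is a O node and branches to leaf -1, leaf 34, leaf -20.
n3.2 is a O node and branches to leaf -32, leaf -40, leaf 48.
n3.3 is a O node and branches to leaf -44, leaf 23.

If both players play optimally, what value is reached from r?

n1.1 (O): min(-32, -2) = -32
n1.2 (O): min(11, 47, 49) = 11
n1 (X): max(-32, 11) = 11
n2.1 (O): min(49, -24, 42) = -24
n2.2 (O): min(-44, -9) = -44
n2 (X): max(-24, -44) = -24
n3.1 (O): min(-1, 34, -20) = -20
n3.2 (O): min(-32, -40, 48) = -40
n3.3 (O): min(-44, 23) = -44
n3 (X): max(-20, -40, -44) = -20
r (O): min(11, -24, -20) = -24

-24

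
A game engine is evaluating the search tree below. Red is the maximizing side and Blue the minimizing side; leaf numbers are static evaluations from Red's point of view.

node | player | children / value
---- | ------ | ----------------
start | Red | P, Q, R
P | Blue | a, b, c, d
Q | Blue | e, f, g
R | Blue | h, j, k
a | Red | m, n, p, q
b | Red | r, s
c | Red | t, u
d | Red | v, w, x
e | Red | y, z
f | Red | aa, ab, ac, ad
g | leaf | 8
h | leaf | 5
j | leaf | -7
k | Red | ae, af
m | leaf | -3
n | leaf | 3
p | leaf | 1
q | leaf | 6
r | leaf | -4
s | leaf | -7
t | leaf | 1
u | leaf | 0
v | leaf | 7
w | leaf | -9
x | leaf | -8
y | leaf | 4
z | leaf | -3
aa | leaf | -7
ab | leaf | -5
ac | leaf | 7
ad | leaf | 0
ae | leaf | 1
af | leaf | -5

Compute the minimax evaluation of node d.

d (Red): max(7, -9, -8) = 7

7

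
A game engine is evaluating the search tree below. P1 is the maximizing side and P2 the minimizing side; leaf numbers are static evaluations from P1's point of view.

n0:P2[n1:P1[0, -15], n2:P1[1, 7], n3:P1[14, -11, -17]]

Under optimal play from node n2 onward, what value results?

7

n2 (P1): max(1, 7) = 7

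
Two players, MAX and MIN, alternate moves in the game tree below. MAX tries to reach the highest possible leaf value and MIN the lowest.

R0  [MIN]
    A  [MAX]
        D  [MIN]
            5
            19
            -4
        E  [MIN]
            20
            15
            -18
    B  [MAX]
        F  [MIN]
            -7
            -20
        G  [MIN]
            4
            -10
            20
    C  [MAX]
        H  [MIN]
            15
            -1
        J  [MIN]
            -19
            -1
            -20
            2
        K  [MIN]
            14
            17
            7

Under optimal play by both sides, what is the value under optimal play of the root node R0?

-10

D (MIN): min(5, 19, -4) = -4
E (MIN): min(20, 15, -18) = -18
A (MAX): max(-4, -18) = -4
F (MIN): min(-7, -20) = -20
G (MIN): min(4, -10, 20) = -10
B (MAX): max(-20, -10) = -10
H (MIN): min(15, -1) = -1
J (MIN): min(-19, -1, -20, 2) = -20
K (MIN): min(14, 17, 7) = 7
C (MAX): max(-1, -20, 7) = 7
R0 (MIN): min(-4, -10, 7) = -10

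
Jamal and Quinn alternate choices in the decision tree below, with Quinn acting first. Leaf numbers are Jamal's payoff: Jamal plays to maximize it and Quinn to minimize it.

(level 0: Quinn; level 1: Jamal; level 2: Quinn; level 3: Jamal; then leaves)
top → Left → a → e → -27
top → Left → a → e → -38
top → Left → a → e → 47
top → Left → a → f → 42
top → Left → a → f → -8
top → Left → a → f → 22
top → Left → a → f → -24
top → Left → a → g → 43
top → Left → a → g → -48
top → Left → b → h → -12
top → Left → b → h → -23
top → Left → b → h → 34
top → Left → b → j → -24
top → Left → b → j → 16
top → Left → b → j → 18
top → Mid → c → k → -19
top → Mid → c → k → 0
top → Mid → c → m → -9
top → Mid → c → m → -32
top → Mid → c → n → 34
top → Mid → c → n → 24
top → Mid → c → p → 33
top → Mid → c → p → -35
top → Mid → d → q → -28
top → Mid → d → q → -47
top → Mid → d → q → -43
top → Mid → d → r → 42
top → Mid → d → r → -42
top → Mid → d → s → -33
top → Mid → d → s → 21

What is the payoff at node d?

q (Jamal): max(-28, -47, -43) = -28
r (Jamal): max(42, -42) = 42
s (Jamal): max(-33, 21) = 21
d (Quinn): min(-28, 42, 21) = -28

-28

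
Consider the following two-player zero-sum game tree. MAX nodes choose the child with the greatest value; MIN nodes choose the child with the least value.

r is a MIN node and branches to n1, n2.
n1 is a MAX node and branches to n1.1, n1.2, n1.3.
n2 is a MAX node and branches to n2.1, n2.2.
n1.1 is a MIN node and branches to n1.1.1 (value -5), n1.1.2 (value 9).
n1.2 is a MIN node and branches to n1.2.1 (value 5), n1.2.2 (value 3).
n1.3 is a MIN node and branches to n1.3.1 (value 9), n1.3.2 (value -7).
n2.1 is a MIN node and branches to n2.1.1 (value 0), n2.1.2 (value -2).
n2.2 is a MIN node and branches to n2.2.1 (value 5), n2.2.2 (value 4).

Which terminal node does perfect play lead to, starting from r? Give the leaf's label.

n1.2.2

n1.1 (MIN): min(-5, 9) = -5
n1.2 (MIN): min(5, 3) = 3
n1.3 (MIN): min(9, -7) = -7
n1 (MAX): max(-5, 3, -7) = 3
n2.1 (MIN): min(0, -2) = -2
n2.2 (MIN): min(5, 4) = 4
n2 (MAX): max(-2, 4) = 4
r (MIN): min(3, 4) = 3
At r, MIN picks n1 (lowest: 3).
At n1, MAX picks n1.2 (highest: 3).
At n1.2, MIN picks n1.2.2 (lowest: 3).
Terminal value 3.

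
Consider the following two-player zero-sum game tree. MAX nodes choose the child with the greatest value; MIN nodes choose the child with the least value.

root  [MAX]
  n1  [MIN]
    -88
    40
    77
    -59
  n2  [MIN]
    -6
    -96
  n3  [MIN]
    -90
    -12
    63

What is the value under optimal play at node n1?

n1 (MIN): min(-88, 40, 77, -59) = -88

-88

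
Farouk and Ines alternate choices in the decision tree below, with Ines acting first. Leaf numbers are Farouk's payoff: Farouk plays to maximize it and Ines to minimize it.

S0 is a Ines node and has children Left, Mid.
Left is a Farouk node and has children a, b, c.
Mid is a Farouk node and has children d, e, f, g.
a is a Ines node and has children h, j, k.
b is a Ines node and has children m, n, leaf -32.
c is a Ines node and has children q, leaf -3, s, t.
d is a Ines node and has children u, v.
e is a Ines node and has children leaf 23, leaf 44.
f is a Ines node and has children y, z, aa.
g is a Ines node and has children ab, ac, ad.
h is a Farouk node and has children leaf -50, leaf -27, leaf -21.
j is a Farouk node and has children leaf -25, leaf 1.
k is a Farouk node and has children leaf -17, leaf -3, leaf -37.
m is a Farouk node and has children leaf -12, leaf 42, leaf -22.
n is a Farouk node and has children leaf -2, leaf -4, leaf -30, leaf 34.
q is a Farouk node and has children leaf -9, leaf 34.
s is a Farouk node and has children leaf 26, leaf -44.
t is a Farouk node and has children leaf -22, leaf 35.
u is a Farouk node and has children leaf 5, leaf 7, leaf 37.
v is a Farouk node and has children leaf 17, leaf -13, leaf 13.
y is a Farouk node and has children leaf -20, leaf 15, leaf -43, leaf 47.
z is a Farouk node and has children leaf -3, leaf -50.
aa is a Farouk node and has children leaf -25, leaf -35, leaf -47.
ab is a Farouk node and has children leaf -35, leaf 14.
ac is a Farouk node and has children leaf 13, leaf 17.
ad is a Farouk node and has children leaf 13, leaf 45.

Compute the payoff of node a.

-21

h (Farouk): max(-50, -27, -21) = -21
j (Farouk): max(-25, 1) = 1
k (Farouk): max(-17, -3, -37) = -3
a (Ines): min(-21, 1, -3) = -21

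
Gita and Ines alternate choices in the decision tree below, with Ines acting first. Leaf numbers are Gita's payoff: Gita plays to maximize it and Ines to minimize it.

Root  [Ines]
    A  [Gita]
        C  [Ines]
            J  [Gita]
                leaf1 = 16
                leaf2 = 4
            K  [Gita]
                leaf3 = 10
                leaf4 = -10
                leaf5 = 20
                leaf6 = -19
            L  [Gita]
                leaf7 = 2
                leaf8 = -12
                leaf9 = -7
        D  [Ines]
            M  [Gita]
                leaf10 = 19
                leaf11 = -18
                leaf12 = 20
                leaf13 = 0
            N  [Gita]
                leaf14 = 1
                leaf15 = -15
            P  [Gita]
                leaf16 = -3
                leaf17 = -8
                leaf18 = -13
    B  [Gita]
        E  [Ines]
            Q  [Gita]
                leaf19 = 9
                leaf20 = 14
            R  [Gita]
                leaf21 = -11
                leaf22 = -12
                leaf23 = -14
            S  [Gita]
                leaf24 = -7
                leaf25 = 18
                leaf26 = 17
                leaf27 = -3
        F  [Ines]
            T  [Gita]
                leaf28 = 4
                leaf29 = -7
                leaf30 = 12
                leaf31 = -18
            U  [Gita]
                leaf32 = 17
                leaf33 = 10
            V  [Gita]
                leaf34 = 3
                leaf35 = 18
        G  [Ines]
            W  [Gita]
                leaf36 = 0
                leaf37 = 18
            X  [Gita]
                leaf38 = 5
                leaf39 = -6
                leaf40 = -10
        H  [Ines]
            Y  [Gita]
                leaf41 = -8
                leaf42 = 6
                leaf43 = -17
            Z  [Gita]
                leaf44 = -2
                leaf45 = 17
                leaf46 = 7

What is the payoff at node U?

17

U (Gita): max(17, 10) = 17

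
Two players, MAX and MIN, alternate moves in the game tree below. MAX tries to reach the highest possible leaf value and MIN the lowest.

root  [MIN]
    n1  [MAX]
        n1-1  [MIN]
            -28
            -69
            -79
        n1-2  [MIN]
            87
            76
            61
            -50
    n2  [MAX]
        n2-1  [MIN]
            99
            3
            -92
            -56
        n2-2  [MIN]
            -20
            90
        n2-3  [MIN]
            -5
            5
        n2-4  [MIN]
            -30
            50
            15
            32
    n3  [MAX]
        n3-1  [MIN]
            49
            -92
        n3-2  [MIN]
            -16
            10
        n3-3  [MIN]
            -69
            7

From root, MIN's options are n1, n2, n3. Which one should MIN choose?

n1-1 (MIN): min(-28, -69, -79) = -79
n1-2 (MIN): min(87, 76, 61, -50) = -50
n1 (MAX): max(-79, -50) = -50
n2-1 (MIN): min(99, 3, -92, -56) = -92
n2-2 (MIN): min(-20, 90) = -20
n2-3 (MIN): min(-5, 5) = -5
n2-4 (MIN): min(-30, 50, 15, 32) = -30
n2 (MAX): max(-92, -20, -5, -30) = -5
n3-1 (MIN): min(49, -92) = -92
n3-2 (MIN): min(-16, 10) = -16
n3-3 (MIN): min(-69, 7) = -69
n3 (MAX): max(-92, -16, -69) = -16
root (MIN): min(-50, -5, -16) = -50
MIN at root wants the lowest of {n1=-50, n2=-5, n3=-16}, so chooses n1.

n1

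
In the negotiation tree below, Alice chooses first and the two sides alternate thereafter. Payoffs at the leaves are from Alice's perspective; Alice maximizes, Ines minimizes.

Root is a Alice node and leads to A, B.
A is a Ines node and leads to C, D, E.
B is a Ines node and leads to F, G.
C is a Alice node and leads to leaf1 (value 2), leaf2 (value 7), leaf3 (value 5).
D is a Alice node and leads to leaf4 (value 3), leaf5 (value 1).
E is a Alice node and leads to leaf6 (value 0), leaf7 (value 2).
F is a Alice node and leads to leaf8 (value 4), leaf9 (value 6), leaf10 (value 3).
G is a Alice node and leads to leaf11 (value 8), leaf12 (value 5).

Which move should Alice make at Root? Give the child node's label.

C (Alice): max(2, 7, 5) = 7
D (Alice): max(3, 1) = 3
E (Alice): max(0, 2) = 2
A (Ines): min(7, 3, 2) = 2
F (Alice): max(4, 6, 3) = 6
G (Alice): max(8, 5) = 8
B (Ines): min(6, 8) = 6
Root (Alice): max(2, 6) = 6
Alice at Root wants the highest of {A=2, B=6}, so chooses B.

B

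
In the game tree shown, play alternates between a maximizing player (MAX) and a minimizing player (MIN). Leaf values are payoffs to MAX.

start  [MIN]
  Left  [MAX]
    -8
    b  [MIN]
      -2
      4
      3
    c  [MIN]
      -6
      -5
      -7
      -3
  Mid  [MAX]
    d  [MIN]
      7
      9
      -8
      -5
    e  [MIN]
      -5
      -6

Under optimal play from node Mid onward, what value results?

-6

d (MIN): min(7, 9, -8, -5) = -8
e (MIN): min(-5, -6) = -6
Mid (MAX): max(-8, -6) = -6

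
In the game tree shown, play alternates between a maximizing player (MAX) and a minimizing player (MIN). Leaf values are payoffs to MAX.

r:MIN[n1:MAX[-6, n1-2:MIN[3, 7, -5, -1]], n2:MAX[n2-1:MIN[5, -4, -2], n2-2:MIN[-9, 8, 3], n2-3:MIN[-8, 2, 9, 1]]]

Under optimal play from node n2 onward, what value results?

-4

n2-1 (MIN): min(5, -4, -2) = -4
n2-2 (MIN): min(-9, 8, 3) = -9
n2-3 (MIN): min(-8, 2, 9, 1) = -8
n2 (MAX): max(-4, -9, -8) = -4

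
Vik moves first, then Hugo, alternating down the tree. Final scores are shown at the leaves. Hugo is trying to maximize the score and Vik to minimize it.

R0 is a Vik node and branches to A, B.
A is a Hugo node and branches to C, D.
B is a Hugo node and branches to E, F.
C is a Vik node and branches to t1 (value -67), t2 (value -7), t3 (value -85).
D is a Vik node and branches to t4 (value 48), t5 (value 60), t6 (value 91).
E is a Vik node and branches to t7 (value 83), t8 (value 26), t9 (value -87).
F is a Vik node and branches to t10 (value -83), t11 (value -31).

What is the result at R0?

-83

C (Vik): min(-67, -7, -85) = -85
D (Vik): min(48, 60, 91) = 48
A (Hugo): max(-85, 48) = 48
E (Vik): min(83, 26, -87) = -87
F (Vik): min(-83, -31) = -83
B (Hugo): max(-87, -83) = -83
R0 (Vik): min(48, -83) = -83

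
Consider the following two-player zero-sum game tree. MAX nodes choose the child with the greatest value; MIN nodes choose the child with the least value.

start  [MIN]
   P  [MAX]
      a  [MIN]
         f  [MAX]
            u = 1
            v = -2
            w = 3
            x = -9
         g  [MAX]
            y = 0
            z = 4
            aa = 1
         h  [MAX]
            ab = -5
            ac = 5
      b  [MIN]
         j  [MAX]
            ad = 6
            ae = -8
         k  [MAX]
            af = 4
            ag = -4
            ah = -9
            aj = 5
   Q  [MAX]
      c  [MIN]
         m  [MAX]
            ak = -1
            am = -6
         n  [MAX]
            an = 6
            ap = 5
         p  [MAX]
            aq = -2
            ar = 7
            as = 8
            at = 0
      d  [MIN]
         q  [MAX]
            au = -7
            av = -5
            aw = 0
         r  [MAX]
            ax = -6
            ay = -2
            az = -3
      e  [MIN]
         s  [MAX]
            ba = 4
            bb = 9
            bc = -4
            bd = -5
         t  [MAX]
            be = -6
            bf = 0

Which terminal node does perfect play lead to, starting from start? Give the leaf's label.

f (MAX): max(1, -2, 3, -9) = 3
g (MAX): max(0, 4, 1) = 4
h (MAX): max(-5, 5) = 5
a (MIN): min(3, 4, 5) = 3
j (MAX): max(6, -8) = 6
k (MAX): max(4, -4, -9, 5) = 5
b (MIN): min(6, 5) = 5
P (MAX): max(3, 5) = 5
m (MAX): max(-1, -6) = -1
n (MAX): max(6, 5) = 6
p (MAX): max(-2, 7, 8, 0) = 8
c (MIN): min(-1, 6, 8) = -1
q (MAX): max(-7, -5, 0) = 0
r (MAX): max(-6, -2, -3) = -2
d (MIN): min(0, -2) = -2
s (MAX): max(4, 9, -4, -5) = 9
t (MAX): max(-6, 0) = 0
e (MIN): min(9, 0) = 0
Q (MAX): max(-1, -2, 0) = 0
start (MIN): min(5, 0) = 0
At start, MIN picks Q (lowest: 0).
At Q, MAX picks e (highest: 0).
At e, MIN picks t (lowest: 0).
At t, MAX picks bf (highest: 0).
Terminal value 0.

bf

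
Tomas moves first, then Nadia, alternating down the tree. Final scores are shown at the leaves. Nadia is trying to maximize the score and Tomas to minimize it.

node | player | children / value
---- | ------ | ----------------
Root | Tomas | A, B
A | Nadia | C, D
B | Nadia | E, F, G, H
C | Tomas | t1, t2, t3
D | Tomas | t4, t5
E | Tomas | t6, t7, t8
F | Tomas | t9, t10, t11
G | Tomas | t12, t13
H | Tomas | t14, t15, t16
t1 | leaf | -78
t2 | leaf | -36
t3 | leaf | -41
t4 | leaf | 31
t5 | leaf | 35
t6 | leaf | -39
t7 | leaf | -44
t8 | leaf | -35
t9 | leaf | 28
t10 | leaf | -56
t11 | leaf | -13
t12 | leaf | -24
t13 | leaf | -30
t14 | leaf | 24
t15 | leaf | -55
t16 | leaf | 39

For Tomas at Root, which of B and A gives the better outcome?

B

E (Tomas): min(-39, -44, -35) = -44
F (Tomas): min(28, -56, -13) = -56
G (Tomas): min(-24, -30) = -30
H (Tomas): min(24, -55, 39) = -55
B (Nadia): max(-44, -56, -30, -55) = -30
C (Tomas): min(-78, -36, -41) = -78
D (Tomas): min(31, 35) = 31
A (Nadia): max(-78, 31) = 31
Tomas prefers the lower value; B=-30, A=31. B is better since -30 < 31.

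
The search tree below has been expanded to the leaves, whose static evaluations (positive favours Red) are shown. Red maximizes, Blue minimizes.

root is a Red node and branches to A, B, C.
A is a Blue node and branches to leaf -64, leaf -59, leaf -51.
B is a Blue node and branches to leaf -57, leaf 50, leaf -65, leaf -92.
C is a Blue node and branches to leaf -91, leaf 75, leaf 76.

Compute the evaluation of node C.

C (Blue): min(-91, 75, 76) = -91

-91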